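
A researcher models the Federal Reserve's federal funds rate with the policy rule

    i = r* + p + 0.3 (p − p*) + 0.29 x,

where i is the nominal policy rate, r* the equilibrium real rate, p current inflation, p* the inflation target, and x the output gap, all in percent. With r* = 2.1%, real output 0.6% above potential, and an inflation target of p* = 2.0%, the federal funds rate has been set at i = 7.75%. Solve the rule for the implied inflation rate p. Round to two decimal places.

4.67%

Output 0.6% above potential → x = 0.6.
Collecting p: i = r* + (1 + 0.3) p − 0.3 p* + 0.29 x
1.3 p = 7.75 − 2.1 + 0.3 × 2.0 − 0.29 × 0.6 = 6.076
p = 6.076 / 1.3 = 4.67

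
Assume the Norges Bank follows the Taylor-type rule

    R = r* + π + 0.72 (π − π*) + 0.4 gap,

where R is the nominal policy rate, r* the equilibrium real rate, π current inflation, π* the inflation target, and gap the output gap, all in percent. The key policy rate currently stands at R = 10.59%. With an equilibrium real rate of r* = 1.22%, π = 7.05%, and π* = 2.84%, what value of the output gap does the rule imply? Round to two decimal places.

-1.78%

0.4 gap = 10.59 − 1.22 − 7.05 − 0.72 × (7.05 − 2.84) = -0.7112
gap = -0.7112 / 0.4 = -1.78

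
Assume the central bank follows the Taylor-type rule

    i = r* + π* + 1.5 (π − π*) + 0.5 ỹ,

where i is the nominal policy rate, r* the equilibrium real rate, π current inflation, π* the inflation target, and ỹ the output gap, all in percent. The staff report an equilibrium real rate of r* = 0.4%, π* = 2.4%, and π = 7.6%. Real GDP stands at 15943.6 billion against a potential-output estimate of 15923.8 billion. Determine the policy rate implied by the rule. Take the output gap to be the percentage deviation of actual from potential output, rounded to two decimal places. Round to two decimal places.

10.66%

Output gap = 100 × (15943.6 − 15923.8) / 15923.8 = 0.12%.
i = 0.40 + 2.40 + 1.5 × (7.60 − 2.40) + 0.5 × 0.12
   = 0.40 + 2.4 + 7.8 + 0.06 = 10.66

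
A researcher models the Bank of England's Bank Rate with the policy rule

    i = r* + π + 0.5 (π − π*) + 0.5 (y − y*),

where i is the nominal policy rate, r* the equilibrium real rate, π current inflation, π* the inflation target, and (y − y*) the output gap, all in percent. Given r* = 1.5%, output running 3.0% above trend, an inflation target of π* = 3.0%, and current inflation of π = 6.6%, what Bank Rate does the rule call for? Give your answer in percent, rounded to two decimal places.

Output 3.0% above potential → (y − y*) = 3.0.
i = 1.5 + 6.6 + 0.5 × (6.6 − 3.0) + 0.5 × 3.0
   = 1.5 + 6.6 + 1.8 + 1.5 = 11.40

11.40%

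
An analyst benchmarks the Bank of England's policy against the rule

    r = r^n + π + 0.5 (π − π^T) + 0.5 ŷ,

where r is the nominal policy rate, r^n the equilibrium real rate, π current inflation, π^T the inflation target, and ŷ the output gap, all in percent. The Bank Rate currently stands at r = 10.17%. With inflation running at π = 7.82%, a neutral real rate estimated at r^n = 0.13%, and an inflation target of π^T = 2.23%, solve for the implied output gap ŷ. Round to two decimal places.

0.5 ŷ = 10.17 − 0.13 − 7.82 − 0.5 × (7.82 − 2.23) = -0.575
ŷ = -0.575 / 0.5 = -1.15

-1.15%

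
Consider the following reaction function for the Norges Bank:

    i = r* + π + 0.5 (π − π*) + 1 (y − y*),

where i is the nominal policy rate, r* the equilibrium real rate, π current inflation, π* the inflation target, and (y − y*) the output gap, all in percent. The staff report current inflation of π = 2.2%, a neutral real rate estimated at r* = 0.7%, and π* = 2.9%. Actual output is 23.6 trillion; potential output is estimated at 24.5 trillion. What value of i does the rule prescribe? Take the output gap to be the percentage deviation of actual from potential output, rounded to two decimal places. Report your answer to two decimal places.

Output gap = 100 × (23.6 − 24.5) / 24.5 = -3.67%.
i = 0.70 + 2.20 + 0.5 × (2.20 − 2.90) + 1 × (-3.67)
   = 0.70 + 2.2 − 0.35 − 3.67 = -1.12

-1.12%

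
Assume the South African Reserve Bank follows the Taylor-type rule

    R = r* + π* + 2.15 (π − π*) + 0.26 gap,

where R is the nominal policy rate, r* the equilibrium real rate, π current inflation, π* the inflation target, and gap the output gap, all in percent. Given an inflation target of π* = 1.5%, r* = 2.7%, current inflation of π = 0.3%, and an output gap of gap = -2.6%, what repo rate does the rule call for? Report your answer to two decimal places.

R = 2.7 + 1.5 + 2.15 × (0.3 − 1.5) + 0.26 × (-2.6)
   = 2.7 + 1.5 − 2.58 − 0.676 = 0.94

0.94%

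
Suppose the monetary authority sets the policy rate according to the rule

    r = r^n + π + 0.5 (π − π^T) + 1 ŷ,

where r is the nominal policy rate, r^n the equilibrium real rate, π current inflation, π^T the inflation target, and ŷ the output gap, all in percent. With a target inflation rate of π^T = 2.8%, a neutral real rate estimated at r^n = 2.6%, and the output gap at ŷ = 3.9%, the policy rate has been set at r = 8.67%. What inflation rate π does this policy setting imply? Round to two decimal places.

2.38%

Collecting π: r = r^n + (1 + 0.5) π − 0.5 π^T + 1 ŷ
1.5 π = 8.67 − 2.6 + 0.5 × 2.8 − 1 × 3.9 = 3.57
π = 3.57 / 1.5 = 2.38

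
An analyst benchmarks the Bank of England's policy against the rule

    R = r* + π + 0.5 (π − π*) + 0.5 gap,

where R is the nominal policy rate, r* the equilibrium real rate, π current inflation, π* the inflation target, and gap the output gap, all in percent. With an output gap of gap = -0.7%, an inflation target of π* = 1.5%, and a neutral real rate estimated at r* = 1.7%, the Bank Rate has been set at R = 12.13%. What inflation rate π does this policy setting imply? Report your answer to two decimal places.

7.69%

Collecting π: R = r* + (1 + 0.5) π − 0.5 π* + 0.5 gap
1.5 π = 12.13 − 1.7 + 0.5 × 1.5 − 0.5 × (-0.7) = 11.53
π = 11.53 / 1.5 = 7.69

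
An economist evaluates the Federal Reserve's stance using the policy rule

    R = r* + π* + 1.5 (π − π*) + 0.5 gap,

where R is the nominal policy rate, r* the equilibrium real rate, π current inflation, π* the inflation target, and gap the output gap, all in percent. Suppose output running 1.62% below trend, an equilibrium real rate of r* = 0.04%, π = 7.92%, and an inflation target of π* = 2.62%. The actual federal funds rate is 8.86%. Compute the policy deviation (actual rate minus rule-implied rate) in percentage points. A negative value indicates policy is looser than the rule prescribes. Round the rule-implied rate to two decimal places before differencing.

Output 1.62% below potential → gap = -1.62.
R = 0.04 + 2.62 + 1.5 × (7.92 − 2.62) + 0.5 × (-1.62)
   = 0.04 + 2.62 + 7.95 − 0.81 = 9.80
Deviation = 8.86 − 9.80 = -0.94 pp.

-0.94 pp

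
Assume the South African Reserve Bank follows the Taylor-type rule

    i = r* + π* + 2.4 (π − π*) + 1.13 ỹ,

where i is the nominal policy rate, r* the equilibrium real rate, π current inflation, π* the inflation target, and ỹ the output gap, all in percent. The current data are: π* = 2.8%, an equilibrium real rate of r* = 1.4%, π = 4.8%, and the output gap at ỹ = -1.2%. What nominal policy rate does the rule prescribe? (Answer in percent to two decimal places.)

7.64%

i = 1.4 + 2.8 + 2.4 × (4.8 − 2.8) + 1.13 × (-1.2)
   = 1.4 + 2.8 + 4.8 − 1.356 = 7.64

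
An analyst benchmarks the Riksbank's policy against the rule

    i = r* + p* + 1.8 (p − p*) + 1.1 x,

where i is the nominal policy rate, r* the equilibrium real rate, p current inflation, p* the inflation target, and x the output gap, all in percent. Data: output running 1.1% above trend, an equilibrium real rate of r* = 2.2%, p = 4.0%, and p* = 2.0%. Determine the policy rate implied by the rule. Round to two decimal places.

Output 1.1% above potential → x = 1.1.
i = 2.2 + 2.0 + 1.8 × (4.0 − 2.0) + 1.1 × 1.1
   = 2.2 + 2 + 3.6 + 1.21 = 9.01

9.01%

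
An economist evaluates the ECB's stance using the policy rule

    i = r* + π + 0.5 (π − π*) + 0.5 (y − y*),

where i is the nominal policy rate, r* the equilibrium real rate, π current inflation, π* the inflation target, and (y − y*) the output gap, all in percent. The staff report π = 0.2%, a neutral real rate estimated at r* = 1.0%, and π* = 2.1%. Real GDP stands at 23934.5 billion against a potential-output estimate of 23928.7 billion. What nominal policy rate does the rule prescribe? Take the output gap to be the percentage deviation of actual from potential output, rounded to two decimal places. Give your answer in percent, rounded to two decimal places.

0.26%

Output gap = 100 × (23934.5 − 23928.7) / 23928.7 = 0.02%.
i = 1.00 + 0.20 + 0.5 × (0.20 − 2.10) + 0.5 × 0.02
   = 1.00 + 0.2 − 0.95 + 0.01 = 0.26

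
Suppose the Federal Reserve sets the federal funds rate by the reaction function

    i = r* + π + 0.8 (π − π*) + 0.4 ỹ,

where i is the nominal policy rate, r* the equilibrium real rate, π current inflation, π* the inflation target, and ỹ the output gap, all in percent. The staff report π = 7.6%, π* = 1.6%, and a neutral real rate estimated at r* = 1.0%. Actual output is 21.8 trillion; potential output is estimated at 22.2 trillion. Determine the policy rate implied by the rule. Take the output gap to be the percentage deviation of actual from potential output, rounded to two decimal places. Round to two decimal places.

Output gap = 100 × (21.8 − 22.2) / 22.2 = -1.80%.
i = 1.00 + 7.60 + 0.8 × (7.60 − 1.60) + 0.4 × (-1.80)
   = 1.00 + 7.6 + 4.8 − 0.72 = 12.68

12.68%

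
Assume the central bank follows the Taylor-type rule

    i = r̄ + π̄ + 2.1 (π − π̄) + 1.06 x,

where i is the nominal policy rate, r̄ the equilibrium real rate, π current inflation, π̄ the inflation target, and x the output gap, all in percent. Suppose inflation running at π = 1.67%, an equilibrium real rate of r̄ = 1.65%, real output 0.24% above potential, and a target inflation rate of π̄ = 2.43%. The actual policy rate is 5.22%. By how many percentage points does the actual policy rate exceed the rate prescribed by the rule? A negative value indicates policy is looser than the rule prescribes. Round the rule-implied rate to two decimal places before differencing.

Output 0.24% above potential → x = 0.24.
i = 1.65 + 2.43 + 2.1 × (1.67 − 2.43) + 1.06 × 0.24
   = 1.65 + 2.43 − 1.596 + 0.2544 = 2.74
Deviation = 5.22 − 2.74 = 2.48 pp.

2.48 pp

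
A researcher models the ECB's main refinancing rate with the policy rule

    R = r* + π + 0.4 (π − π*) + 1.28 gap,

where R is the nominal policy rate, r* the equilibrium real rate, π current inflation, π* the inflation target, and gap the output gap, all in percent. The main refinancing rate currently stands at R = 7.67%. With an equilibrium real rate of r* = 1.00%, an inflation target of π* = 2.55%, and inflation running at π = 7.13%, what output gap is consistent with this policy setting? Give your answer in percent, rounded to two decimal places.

-1.79%

1.28 gap = 7.67 − 1.00 − 7.13 − 0.4 × (7.13 − 2.55) = -2.292
gap = -2.292 / 1.28 = -1.79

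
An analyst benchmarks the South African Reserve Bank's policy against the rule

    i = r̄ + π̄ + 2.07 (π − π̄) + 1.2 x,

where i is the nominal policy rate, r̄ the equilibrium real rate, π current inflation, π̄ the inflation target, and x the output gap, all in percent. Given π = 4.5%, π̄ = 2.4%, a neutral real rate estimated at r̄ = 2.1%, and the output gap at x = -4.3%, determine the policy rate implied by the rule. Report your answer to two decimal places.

3.69%

i = 2.1 + 2.4 + 2.07 × (4.5 − 2.4) + 1.2 × (-4.3)
   = 2.1 + 2.4 + 4.347 − 5.16 = 3.69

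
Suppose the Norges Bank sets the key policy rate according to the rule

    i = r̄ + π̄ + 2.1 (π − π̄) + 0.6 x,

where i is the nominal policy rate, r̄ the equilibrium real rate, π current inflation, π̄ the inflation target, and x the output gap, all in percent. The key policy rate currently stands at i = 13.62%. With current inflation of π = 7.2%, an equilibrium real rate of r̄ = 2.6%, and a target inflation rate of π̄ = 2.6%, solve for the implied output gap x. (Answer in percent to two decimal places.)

-2.07%

0.6 x = 13.62 − 2.6 − 2.6 − 2.1 × (7.2 − 2.6) = -1.24
x = -1.24 / 0.6 = -2.07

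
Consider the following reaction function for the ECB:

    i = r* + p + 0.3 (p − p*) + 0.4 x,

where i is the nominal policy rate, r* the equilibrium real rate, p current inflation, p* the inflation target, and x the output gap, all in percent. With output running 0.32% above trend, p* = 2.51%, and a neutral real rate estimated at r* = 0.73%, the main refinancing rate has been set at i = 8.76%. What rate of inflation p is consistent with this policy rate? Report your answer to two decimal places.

6.66%

Output 0.32% above potential → x = 0.32.
Collecting p: i = r* + (1 + 0.3) p − 0.3 p* + 0.4 x
1.3 p = 8.76 − 0.73 + 0.3 × 2.51 − 0.4 × 0.32 = 8.655
p = 8.655 / 1.3 = 6.66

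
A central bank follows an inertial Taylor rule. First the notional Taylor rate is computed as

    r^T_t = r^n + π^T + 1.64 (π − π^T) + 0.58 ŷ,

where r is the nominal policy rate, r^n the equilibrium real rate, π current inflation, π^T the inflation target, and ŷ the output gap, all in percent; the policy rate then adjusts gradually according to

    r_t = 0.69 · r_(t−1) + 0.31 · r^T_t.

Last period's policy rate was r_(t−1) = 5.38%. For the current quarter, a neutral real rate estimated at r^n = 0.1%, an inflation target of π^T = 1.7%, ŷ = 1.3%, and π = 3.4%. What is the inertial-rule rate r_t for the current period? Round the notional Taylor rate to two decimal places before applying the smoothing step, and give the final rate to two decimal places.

r^T_t = 0.1 + 1.7 + 1.64 × (3.4 − 1.7) + 0.58 × 1.3
   = 0.1 + 1.7 + 2.788 + 0.754 = 5.34
r_t = 0.69 × 5.38 + 0.31 × 5.34 = 3.7122 + 1.6554 = 5.37

5.37%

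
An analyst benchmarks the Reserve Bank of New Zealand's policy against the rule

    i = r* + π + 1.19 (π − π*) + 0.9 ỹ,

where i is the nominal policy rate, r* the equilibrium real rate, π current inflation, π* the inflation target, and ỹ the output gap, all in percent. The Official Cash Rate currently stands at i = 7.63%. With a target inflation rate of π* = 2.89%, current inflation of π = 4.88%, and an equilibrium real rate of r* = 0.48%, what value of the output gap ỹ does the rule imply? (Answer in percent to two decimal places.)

-0.11%

0.9 ỹ = 7.63 − 0.48 − 4.88 − 1.19 × (4.88 − 2.89) = -0.0981
ỹ = -0.0981 / 0.9 = -0.11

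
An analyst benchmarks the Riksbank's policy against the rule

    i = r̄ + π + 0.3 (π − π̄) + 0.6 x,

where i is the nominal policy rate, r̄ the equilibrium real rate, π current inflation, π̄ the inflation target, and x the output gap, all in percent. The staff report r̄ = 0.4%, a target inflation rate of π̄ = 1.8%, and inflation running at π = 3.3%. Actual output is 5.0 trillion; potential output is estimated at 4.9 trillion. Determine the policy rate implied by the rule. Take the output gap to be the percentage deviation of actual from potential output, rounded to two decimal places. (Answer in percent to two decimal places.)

Output gap = 100 × (5.0 − 4.9) / 4.9 = 2.04%.
i = 0.40 + 3.30 + 0.3 × (3.30 − 1.80) + 0.6 × 2.04
   = 0.40 + 3.3 + 0.45 + 1.224 = 5.37

5.37%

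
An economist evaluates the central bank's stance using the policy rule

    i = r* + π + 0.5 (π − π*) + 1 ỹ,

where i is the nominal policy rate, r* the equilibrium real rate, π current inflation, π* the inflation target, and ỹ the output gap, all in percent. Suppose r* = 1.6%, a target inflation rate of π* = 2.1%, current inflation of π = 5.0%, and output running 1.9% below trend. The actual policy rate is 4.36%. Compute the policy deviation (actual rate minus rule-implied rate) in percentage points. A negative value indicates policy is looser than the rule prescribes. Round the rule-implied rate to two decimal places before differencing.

Output 1.9% below potential → ỹ = -1.9.
i = 1.6 + 5.0 + 0.5 × (5.0 − 2.1) + 1 × (-1.9)
   = 1.6 + 5 + 1.45 − 1.9 = 6.15
Deviation = 4.36 − 6.15 = -1.79 pp.

-1.79 pp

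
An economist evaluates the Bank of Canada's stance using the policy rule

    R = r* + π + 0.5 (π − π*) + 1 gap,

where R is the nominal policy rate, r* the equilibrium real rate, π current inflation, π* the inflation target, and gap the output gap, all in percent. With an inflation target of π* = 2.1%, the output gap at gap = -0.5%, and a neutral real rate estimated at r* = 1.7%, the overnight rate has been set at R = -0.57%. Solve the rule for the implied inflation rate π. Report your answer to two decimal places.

-0.48%

Collecting π: R = r* + (1 + 0.5) π − 0.5 π* + 1 gap
1.5 π = -0.57 − 1.7 + 0.5 × 2.1 − 1 × (-0.5) = -0.72
π = -0.72 / 1.5 = -0.48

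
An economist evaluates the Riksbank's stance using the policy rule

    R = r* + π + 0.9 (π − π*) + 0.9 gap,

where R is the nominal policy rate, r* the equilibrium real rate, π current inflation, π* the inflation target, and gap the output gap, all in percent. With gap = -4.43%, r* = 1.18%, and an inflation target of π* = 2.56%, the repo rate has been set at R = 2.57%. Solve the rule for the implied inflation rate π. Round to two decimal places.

Collecting π: R = r* + (1 + 0.9) π − 0.9 π* + 0.9 gap
1.9 π = 2.57 − 1.18 + 0.9 × 2.56 − 0.9 × (-4.43) = 7.681
π = 7.681 / 1.9 = 4.04

4.04%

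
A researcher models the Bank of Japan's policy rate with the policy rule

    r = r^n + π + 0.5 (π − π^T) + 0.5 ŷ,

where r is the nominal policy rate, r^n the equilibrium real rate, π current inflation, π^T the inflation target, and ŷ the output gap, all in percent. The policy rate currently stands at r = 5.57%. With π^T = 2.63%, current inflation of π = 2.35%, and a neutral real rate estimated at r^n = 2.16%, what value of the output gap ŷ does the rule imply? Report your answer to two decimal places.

0.5 ŷ = 5.57 − 2.16 − 2.35 − 0.5 × (2.35 − 2.63) = 1.2
ŷ = 1.2 / 0.5 = 2.40

2.40%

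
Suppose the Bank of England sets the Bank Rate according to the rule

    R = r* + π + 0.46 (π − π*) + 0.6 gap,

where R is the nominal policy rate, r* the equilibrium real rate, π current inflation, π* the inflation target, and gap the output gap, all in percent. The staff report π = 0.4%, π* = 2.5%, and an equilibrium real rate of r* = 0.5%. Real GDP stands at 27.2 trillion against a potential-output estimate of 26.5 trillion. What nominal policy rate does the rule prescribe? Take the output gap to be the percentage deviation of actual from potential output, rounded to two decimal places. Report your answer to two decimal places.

Output gap = 100 × (27.2 − 26.5) / 26.5 = 2.64%.
R = 0.50 + 0.40 + 0.46 × (0.40 − 2.50) + 0.6 × 2.64
   = 0.50 + 0.4 − 0.966 + 1.584 = 1.52

1.52%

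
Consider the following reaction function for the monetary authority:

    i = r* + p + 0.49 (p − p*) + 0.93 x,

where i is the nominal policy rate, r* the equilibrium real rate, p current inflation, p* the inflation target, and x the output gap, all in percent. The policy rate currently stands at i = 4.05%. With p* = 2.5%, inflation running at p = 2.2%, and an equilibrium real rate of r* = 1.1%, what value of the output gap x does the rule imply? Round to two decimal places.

0.96%

0.93 x = 4.05 − 1.1 − 2.2 − 0.49 × (2.2 − 2.5) = 0.897
x = 0.897 / 0.93 = 0.96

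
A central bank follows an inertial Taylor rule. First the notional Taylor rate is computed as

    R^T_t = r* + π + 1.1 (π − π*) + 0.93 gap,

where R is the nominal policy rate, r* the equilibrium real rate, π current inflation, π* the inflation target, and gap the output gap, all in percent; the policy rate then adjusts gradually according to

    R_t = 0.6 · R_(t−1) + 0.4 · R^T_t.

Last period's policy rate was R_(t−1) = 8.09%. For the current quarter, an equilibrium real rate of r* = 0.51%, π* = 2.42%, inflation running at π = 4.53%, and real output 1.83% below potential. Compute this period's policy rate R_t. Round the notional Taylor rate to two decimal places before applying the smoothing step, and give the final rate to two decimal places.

7.12%

Output 1.83% below potential → gap = -1.83.
R^T_t = 0.51 + 4.53 + 1.1 × (4.53 − 2.42) + 0.93 × (-1.83)
   = 0.51 + 4.53 + 2.321 − 1.7019 = 5.66
R_t = 0.6 × 8.09 + 0.4 × 5.66 = 4.854 + 2.264 = 7.12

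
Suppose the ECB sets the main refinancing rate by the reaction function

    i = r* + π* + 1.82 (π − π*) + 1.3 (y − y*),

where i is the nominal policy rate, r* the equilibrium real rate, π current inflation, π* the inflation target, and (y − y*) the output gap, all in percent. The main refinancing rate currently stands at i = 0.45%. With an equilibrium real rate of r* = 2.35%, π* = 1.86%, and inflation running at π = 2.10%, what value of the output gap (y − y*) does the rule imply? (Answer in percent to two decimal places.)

-3.23%

1.3 (y − y*) = 0.45 − 2.35 − 1.86 − 1.82 × (2.10 − 1.86) = -4.1968
(y − y*) = -4.1968 / 1.3 = -3.23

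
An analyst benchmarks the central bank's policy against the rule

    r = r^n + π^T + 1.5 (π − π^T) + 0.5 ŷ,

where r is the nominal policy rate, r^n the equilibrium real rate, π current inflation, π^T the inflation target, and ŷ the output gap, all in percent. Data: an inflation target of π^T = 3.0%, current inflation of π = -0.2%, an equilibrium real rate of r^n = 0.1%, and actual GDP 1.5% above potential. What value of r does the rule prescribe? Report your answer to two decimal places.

-0.95%

Output 1.5% above potential → ŷ = 1.5.
r = 0.1 + 3.0 + 1.5 × (-0.2 − 3.0) + 0.5 × 1.5
   = 0.1 + 3 − 4.8 + 0.75 = -0.95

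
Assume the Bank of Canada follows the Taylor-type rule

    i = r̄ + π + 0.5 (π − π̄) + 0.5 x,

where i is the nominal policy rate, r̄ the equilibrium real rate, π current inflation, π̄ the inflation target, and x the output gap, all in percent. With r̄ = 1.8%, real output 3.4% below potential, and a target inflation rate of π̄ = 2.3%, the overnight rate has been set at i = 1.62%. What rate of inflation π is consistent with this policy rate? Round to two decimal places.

Output 3.4% below potential → x = -3.4.
Collecting π: i = r̄ + (1 + 0.5) π − 0.5 π̄ + 0.5 x
1.5 π = 1.62 − 1.8 + 0.5 × 2.3 − 0.5 × (-3.4) = 2.67
π = 2.67 / 1.5 = 1.78

1.78%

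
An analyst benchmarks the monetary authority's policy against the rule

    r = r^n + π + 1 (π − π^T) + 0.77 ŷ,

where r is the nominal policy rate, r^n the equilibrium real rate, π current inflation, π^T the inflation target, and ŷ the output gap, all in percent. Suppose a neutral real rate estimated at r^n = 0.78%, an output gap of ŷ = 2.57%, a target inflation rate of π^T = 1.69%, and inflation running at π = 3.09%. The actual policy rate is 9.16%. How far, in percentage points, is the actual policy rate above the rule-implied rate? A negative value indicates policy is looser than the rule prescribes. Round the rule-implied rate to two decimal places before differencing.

1.91 pp

r = 0.78 + 3.09 + 1 × (3.09 − 1.69) + 0.77 × 2.57
   = 0.78 + 3.09 + 1.4 + 1.9789 = 7.25
Deviation = 9.16 − 7.25 = 1.91 pp.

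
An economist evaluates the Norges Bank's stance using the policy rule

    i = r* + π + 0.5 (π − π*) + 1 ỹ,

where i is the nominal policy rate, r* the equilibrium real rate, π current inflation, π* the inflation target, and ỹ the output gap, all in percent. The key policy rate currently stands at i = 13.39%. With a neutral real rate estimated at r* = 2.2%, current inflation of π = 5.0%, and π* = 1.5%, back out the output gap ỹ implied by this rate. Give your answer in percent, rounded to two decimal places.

1 ỹ = 13.39 − 2.2 − 5.0 − 0.5 × (5.0 − 1.5) = 4.44
ỹ = 4.44 / 1 = 4.44

4.44%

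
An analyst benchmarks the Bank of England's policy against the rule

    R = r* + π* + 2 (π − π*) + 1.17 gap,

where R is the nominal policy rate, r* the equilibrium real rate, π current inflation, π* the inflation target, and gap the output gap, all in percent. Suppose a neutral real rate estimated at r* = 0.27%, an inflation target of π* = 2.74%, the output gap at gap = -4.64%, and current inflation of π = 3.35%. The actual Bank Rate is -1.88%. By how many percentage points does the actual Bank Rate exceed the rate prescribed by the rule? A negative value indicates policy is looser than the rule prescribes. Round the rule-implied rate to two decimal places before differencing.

R = 0.27 + 2.74 + 2 × (3.35 − 2.74) + 1.17 × (-4.64)
   = 0.27 + 2.74 + 1.22 − 5.4288 = -1.20
Deviation = -1.88 − (-1.20) = -0.68 pp.

-0.68 pp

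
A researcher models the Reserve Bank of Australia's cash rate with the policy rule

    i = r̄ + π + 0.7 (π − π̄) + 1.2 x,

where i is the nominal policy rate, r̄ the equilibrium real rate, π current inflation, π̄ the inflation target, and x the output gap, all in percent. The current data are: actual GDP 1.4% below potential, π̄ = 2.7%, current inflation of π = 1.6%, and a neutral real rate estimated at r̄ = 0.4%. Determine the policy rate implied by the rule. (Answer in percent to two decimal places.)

Output 1.4% below potential → x = -1.4.
i = 0.4 + 1.6 + 0.7 × (1.6 − 2.7) + 1.2 × (-1.4)
   = 0.4 + 1.6 − 0.77 − 1.68 = -0.45

-0.45%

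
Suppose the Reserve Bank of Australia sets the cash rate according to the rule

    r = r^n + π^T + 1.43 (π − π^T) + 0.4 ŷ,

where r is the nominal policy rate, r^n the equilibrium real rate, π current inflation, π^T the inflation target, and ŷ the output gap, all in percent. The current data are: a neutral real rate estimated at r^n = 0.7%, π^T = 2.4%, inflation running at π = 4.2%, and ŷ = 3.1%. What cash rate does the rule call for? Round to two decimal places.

6.91%

r = 0.7 + 2.4 + 1.43 × (4.2 − 2.4) + 0.4 × 3.1
   = 0.7 + 2.4 + 2.574 + 1.24 = 6.91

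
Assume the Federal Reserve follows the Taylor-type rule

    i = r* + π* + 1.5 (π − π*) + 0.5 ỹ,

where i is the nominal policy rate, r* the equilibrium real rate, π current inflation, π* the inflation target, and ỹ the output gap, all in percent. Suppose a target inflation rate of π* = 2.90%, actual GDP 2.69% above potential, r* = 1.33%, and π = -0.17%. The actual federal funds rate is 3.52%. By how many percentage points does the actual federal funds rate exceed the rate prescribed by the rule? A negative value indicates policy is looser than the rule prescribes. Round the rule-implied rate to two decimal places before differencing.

Output 2.69% above potential → ỹ = 2.69.
i = 1.33 + 2.90 + 1.5 × (-0.17 − 2.90) + 0.5 × 2.69
   = 1.33 + 2.9 − 4.605 + 1.345 = 0.97
Deviation = 3.52 − 0.97 = 2.55 pp.

2.55 pp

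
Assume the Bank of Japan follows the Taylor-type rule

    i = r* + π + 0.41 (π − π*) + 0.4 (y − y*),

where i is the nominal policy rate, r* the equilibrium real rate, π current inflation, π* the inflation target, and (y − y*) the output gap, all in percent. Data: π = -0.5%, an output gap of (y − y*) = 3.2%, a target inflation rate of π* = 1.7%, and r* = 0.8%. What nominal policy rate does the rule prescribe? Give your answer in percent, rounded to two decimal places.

i = 0.8 + (-0.5) + 0.41 × (-0.5 − 1.7) + 0.4 × 3.2
   = 0.8 − 0.5 − 0.902 + 1.28 = 0.68

0.68%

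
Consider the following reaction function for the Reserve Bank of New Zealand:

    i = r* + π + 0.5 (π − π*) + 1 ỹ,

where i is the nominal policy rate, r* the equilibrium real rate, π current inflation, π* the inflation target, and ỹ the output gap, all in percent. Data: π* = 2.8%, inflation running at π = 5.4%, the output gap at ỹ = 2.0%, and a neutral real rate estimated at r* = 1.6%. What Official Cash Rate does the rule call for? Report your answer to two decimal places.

10.30%

i = 1.6 + 5.4 + 0.5 × (5.4 − 2.8) + 1 × 2.0
   = 1.6 + 5.4 + 1.3 + 2 = 10.30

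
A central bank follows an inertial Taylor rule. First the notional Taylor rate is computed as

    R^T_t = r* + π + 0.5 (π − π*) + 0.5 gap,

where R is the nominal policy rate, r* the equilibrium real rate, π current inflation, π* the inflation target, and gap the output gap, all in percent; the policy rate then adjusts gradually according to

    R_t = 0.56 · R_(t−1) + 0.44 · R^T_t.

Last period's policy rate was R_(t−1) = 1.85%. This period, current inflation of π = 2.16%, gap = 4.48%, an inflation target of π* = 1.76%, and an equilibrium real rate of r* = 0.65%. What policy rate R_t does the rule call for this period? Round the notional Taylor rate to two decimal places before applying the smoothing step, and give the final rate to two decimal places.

3.35%

R^T_t = 0.65 + 2.16 + 0.5 × (2.16 − 1.76) + 0.5 × 4.48
   = 0.65 + 2.16 + 0.2 + 2.24 = 5.25
R_t = 0.56 × 1.85 + 0.44 × 5.25 = 1.036 + 2.31 = 3.35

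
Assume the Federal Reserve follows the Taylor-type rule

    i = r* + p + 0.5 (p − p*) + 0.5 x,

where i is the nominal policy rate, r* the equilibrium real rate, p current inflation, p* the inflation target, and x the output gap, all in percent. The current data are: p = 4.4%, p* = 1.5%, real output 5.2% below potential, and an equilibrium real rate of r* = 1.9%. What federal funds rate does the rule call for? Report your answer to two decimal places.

Output 5.2% below potential → x = -5.2.
i = 1.9 + 4.4 + 0.5 × (4.4 − 1.5) + 0.5 × (-5.2)
   = 1.9 + 4.4 + 1.45 − 2.6 = 5.15

5.15%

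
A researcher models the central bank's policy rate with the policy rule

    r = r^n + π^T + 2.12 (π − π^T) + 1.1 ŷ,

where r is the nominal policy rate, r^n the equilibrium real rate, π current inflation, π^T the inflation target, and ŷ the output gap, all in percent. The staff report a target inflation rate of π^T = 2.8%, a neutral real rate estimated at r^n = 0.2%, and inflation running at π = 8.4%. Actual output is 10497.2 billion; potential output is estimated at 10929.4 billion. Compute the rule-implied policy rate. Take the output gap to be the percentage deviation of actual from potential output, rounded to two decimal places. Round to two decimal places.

10.53%

Output gap = 100 × (10497.2 − 10929.4) / 10929.4 = -3.95%.
r = 0.20 + 2.80 + 2.12 × (8.40 − 2.80) + 1.1 × (-3.95)
   = 0.20 + 2.8 + 11.872 − 4.345 = 10.53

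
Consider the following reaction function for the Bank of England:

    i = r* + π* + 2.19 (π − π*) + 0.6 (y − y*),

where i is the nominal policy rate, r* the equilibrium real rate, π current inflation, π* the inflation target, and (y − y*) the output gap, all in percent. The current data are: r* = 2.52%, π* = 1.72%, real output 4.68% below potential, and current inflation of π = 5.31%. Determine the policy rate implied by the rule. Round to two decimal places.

Output 4.68% below potential → (y − y*) = -4.68.
i = 2.52 + 1.72 + 2.19 × (5.31 − 1.72) + 0.6 × (-4.68)
   = 2.52 + 1.72 + 7.8621 − 2.808 = 9.29

9.29%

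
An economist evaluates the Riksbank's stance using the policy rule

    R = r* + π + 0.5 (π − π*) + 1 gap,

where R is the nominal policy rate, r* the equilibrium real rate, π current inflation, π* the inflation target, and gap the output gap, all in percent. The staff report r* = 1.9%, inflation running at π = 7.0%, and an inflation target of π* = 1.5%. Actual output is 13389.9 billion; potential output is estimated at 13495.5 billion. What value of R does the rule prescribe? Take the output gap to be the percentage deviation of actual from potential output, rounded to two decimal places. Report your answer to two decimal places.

10.87%

Output gap = 100 × (13389.9 − 13495.5) / 13495.5 = -0.78%.
R = 1.90 + 7.00 + 0.5 × (7.00 − 1.50) + 1 × (-0.78)
   = 1.90 + 7 + 2.75 − 0.78 = 10.87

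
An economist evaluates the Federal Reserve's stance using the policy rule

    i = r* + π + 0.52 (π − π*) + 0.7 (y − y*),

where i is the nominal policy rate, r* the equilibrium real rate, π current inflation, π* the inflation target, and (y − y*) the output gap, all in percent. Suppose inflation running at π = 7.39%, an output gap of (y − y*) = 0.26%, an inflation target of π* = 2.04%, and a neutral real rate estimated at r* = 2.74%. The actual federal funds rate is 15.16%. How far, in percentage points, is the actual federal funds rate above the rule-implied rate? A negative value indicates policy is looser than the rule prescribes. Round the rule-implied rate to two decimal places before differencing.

2.07 pp

i = 2.74 + 7.39 + 0.52 × (7.39 − 2.04) + 0.7 × 0.26
   = 2.74 + 7.39 + 2.782 + 0.182 = 13.09
Deviation = 15.16 − 13.09 = 2.07 pp.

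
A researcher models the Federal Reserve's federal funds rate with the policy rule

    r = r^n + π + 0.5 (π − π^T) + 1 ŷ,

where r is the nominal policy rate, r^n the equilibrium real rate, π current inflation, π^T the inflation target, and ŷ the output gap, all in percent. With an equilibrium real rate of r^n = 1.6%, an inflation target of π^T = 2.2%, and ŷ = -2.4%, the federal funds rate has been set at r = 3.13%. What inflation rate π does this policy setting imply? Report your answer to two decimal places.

Collecting π: r = r^n + (1 + 0.5) π − 0.5 π^T + 1 ŷ
1.5 π = 3.13 − 1.6 + 0.5 × 2.2 − 1 × (-2.4) = 5.03
π = 5.03 / 1.5 = 3.35

3.35%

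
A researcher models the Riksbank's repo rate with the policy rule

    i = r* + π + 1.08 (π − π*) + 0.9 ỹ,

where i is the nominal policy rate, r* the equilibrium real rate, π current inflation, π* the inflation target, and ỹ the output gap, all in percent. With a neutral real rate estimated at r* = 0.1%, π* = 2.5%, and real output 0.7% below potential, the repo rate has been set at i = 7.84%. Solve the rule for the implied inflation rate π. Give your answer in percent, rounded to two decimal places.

5.32%

Output 0.7% below potential → ỹ = -0.7.
Collecting π: i = r* + (1 + 1.08) π − 1.08 π* + 0.9 ỹ
2.08 π = 7.84 − 0.1 + 1.08 × 2.5 − 0.9 × (-0.7) = 11.07
π = 11.07 / 2.08 = 5.32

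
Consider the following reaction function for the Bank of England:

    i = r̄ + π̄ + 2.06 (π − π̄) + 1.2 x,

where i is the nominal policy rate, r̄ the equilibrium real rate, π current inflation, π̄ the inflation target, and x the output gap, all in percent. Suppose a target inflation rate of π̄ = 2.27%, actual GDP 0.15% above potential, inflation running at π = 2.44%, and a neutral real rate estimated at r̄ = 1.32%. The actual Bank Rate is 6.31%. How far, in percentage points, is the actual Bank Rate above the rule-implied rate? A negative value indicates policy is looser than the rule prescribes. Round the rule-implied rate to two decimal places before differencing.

2.19 pp

Output 0.15% above potential → x = 0.15.
i = 1.32 + 2.27 + 2.06 × (2.44 − 2.27) + 1.2 × 0.15
   = 1.32 + 2.27 + 0.3502 + 0.18 = 4.12
Deviation = 6.31 − 4.12 = 2.19 pp.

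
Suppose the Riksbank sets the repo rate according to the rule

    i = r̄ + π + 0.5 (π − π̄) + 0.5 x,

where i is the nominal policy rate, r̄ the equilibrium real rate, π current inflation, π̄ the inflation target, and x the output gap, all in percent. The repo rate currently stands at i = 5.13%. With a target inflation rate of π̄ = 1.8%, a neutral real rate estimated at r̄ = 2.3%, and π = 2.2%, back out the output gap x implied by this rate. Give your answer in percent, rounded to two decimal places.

0.5 x = 5.13 − 2.3 − 2.2 − 0.5 × (2.2 − 1.8) = 0.43
x = 0.43 / 0.5 = 0.86

0.86%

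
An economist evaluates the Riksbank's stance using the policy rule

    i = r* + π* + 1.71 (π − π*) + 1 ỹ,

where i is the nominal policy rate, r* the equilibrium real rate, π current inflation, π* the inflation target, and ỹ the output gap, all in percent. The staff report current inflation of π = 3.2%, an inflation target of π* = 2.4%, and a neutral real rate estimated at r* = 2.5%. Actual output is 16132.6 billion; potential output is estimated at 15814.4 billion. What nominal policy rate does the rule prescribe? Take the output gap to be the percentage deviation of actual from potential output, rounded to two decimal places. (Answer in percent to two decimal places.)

8.28%

Output gap = 100 × (16132.6 − 15814.4) / 15814.4 = 2.01%.
i = 2.50 + 2.40 + 1.71 × (3.20 − 2.40) + 1 × 2.01
   = 2.50 + 2.4 + 1.368 + 2.01 = 8.28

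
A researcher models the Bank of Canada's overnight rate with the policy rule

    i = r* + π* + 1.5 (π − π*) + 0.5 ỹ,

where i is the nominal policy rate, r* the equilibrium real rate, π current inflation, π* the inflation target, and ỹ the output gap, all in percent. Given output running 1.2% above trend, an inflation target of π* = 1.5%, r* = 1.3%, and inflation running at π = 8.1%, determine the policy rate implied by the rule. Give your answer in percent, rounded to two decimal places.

13.30%

Output 1.2% above potential → ỹ = 1.2.
i = 1.3 + 1.5 + 1.5 × (8.1 − 1.5) + 0.5 × 1.2
   = 1.3 + 1.5 + 9.9 + 0.6 = 13.30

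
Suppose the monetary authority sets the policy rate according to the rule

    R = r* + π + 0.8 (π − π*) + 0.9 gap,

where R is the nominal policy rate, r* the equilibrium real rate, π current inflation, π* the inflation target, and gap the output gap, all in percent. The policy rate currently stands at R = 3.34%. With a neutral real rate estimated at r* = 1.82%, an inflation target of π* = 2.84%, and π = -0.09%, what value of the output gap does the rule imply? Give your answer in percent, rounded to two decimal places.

0.9 gap = 3.34 − 1.82 − (-0.09) − 0.8 × ((-0.09) − 2.84) = 3.954
gap = 3.954 / 0.9 = 4.39

4.39%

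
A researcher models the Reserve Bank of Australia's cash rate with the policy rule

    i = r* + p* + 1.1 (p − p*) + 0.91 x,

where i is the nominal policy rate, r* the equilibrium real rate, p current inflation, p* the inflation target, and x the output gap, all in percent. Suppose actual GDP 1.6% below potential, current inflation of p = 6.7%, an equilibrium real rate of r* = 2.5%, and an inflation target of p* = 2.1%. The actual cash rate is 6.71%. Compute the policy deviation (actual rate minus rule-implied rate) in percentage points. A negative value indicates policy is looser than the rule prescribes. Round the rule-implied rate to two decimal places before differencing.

Output 1.6% below potential → x = -1.6.
i = 2.5 + 2.1 + 1.1 × (6.7 − 2.1) + 0.91 × (-1.6)
   = 2.5 + 2.1 + 5.06 − 1.456 = 8.20
Deviation = 6.71 − 8.20 = -1.49 pp.

-1.49 pp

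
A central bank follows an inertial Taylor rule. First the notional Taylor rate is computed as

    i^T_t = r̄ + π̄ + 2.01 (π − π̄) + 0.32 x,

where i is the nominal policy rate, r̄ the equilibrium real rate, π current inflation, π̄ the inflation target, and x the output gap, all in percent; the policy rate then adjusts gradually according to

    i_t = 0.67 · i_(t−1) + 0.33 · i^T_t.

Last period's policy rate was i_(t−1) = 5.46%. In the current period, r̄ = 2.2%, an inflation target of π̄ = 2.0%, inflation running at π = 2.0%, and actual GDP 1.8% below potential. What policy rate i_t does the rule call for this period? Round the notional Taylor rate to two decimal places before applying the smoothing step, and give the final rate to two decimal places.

Output 1.8% below potential → x = -1.8.
i^T_t = 2.2 + 2.0 + 2.01 × (2.0 − 2.0) + 0.32 × (-1.8)
   = 2.2 + 2 + 0 − 0.576 = 3.62
i_t = 0.67 × 5.46 + 0.33 × 3.62 = 3.6582 + 1.1946 = 4.85

4.85%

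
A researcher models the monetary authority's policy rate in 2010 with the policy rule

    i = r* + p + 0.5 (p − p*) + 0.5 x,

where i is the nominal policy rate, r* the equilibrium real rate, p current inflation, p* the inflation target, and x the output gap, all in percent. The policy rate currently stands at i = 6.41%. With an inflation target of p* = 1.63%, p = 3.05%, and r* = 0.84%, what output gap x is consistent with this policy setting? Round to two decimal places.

0.5 x = 6.41 − 0.84 − 3.05 − 0.5 × (3.05 − 1.63) = 1.81
x = 1.81 / 0.5 = 3.62

3.62%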